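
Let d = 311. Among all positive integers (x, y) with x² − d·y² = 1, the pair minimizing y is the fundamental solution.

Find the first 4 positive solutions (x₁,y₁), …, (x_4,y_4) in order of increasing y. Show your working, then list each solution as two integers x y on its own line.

d=311: √d = [17; 1,1,1,2,1,…,1,1,34] (ℓ=16, even), read p_15/q_15
a_0=17:  p_0=17·1+0=17,  q_0=17·0+1=1
…
a_3=1:  p_3=1·35+18=53,  q_3=1·2+1=3
…
a_5=1:  p_5=1·141+53=194,  q_5=1·8+3=11
…
a_14=1:  p_14=1·6159373+4565134=10724507,  q_14=1·349266+258865=608131
a_15=1:  p_15=1·10724507+6159373=16883880,  q_15=1·608131+349266=957397
fundamental: x₁=16883880, y₁=957397  (since 285065403854400 − 311·916609015609 = 1)
(x_2, y_2) = (16883880·16883880 + 311·957397·957397, 16883880·957397 + 957397·16883880) = (570130807708799, 32329152120720)
(x_3, y_3) = (16883880·570130807708799 + 311·957397·32329152120720, 16883880·32329152120720 + 957397·570130807708799) = (19252040283316857636360, 1091683049815963029803)
(x_4, y_4) = (16883880·19252040283316857636360 + 311·957397·1091683049815963029803, 16883880·1091683049815963029803 + 957397·19252040283316857636360) = (650098275797375082487964044801, 36863691222253451430108430560)

16883880 957397
570130807708799 32329152120720
19252040283316857636360 1091683049815963029803
650098275797375082487964044801 36863691222253451430108430560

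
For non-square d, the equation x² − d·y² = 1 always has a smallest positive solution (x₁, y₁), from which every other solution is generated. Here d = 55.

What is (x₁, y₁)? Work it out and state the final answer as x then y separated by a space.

89 12

√55 = [7; 2,2,2,14, …], period ℓ=4 (even) → k=3
a_0=7:  p_0=7·1+0=7,  q_0=7·0+1=1
…
a_2=2:  p_2=2·15+7=37,  q_2=2·2+1=5
a_3=2:  p_3=2·37+15=89,  q_3=2·5+2=12
(x₁, y₁) = (89, 12);  89² − 55·12² = 1 ✓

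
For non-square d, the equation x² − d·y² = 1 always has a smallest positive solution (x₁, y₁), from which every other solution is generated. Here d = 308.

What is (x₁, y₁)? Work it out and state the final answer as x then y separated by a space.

[17; 1,1,4,1,1,34] for √308; ℓ=6 ⇒ convergent index 5
k=0  a_k=17  p_k/q_k = 17/1
…
k=3  a_k=4  p_k/q_k = 158/9
k=4  a_k=1  p_k/q_k = 193/11
k=5  a_k=1  p_k/q_k = 351/20
(x₁, y₁) = (351, 20);  351² − 308·20² = 1 ✓

351 20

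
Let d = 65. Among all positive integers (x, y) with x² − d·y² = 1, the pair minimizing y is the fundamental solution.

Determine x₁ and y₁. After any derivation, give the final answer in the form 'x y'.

d=65: √d = [8; 16] (ℓ=1, odd), read p_1/q_1
i=0: a=8 ⇒ p=8, q=1
i=1: a=16 ⇒ p=129, q=16
fundamental: x₁=129, y₁=16  (since 16641 − 65·256 = 1)

129 16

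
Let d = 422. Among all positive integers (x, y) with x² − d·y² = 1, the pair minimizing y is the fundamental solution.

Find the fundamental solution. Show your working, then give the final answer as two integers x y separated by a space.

d=422: √d = [20; 1,1,5,2,1,…,1,1,40] (ℓ=14, even), read p_13/q_13
k=0  a_k=20  p_k/q_k = 20/1
k=1  a_k=1  p_k/q_k = 21/1
…
k=6  a_k=3  p_k/q_k = 2650/129
k=7  a_k=20  p_k/q_k = 53719/2615
…
k=9  a_k=1  p_k/q_k = 217526/10589
…
k=12  a_k=1  p_k/q_k = 3810680/185501
k=13  a_k=1  p_k/q_k = 7022501/341850
fundamental: x₁=7022501, y₁=341850  (since 49315520295001 − 422·116861422500 = 1)

7022501 341850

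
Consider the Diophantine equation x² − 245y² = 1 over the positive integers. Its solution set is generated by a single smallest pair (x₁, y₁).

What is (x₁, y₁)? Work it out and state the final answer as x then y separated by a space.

51841 3312

√245 → a₀=15, period (1,1,1,7,6,7,1,1,1,30); ℓ=10 even so k=9
i=0: a=15 ⇒ p=15, q=1
i=1: a=1 ⇒ p=16, q=1
…
i=5: a=6 ⇒ p=2207, q=141
…
i=7: a=1 ⇒ p=18016, q=1151
i=8: a=1 ⇒ p=33825, q=2161
i=9: a=1 ⇒ p=51841, q=3312
fundamental: x₁=51841, y₁=3312  (since 2687489281 − 245·10969344 = 1)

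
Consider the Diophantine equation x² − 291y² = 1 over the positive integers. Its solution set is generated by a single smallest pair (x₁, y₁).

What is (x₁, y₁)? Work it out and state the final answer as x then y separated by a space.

d=291: √d = [17; 17,34] (ℓ=2, even), read p_1/q_1
i=0: a=17 ⇒ p=17, q=1
i=1: a=17 ⇒ p=290, q=17
fundamental: x₁=290, y₁=17  (since 84100 − 291·289 = 1)

290 17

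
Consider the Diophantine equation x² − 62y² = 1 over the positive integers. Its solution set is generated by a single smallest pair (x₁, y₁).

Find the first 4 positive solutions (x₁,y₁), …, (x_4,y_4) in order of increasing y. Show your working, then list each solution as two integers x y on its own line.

√62 = [7; 1,6,1,14, …], period ℓ=4 (even) → k=3
i=0: a=7 ⇒ p=7, q=1
i=1: a=1 ⇒ p=8, q=1
i=2: a=6 ⇒ p=55, q=7
i=3: a=1 ⇒ p=63, q=8
fundamental: x₁=63, y₁=8  (since 3969 − 62·64 = 1)
(x_2, y_2) = (63·63 + 62·8·8, 63·8 + 8·63) = (7937, 1008)
(x_3, y_3) = (63·7937 + 62·8·1008, 63·1008 + 8·7937) = (999999, 127000)
(x_4, y_4) = (63·999999 + 62·8·127000, 63·127000 + 8·999999) = (125991937, 16000992)

63 8
7937 1008
999999 127000
125991937 16000992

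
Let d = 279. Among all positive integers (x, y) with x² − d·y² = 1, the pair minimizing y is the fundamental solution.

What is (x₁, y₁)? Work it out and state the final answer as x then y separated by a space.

1520 91

d=279: √d = [16; 1,2,2,1,2,2,1,32] (ℓ=8, even), read p_7/q_7
k=0  a_k=16  p_k/q_k = 16/1
…
k=3  a_k=2  p_k/q_k = 117/7
…
k=6  a_k=2  p_k/q_k = 1069/64
k=7  a_k=1  p_k/q_k = 1520/91
fundamental: x₁=1520, y₁=91  (since 2310400 − 279·8281 = 1)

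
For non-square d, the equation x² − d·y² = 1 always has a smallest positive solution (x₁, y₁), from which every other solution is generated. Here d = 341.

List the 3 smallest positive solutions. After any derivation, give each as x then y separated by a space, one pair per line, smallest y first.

√341 = [18; 2,6,1,8,2,…,6,2,36, …], period ℓ=14 (even) → k=13
a_0=18:  p_0=18·1+0=18,  q_0=18·0+1=1
…
a_2=6:  p_2=6·37+18=240,  q_2=6·2+1=13
…
a_4=8:  p_4=8·277+240=2456,  q_4=8·15+13=133
a_5=2:  p_5=2·2456+277=5189,  q_5=2·133+15=281
a_6=1:  p_6=1·5189+2456=7645,  q_6=1·281+133=414
…
a_8=1:  p_8=1·20479+7645=28124,  q_8=1·1109+414=1523
…
a_10=8:  p_10=8·76727+28124=641940,  q_10=8·4155+1523=34763
a_11=1:  p_11=1·641940+76727=718667,  q_11=1·34763+4155=38918
a_12=6:  p_12=6·718667+641940=4953942,  q_12=6·38918+34763=268271
a_13=2:  p_13=2·4953942+718667=10626551,  q_13=2·268271+38918=575460
fundamental: x₁=10626551, y₁=575460  (since 112923586155601 − 341·331154211600 = 1)
(x_2, y_2) = (10626551·10626551 + 341·575460·575460, 10626551·575460 + 575460·10626551) = (225847172311201, 12230310076920)
(x_3, y_3) = (10626551·225847172311201 + 341·575460·12230310076920, 10626551·12230310076920 + 575460·225847172311201) = (4799952989541519968951, 259932027556408030380)

10626551 575460
225847172311201 12230310076920
4799952989541519968951 259932027556408030380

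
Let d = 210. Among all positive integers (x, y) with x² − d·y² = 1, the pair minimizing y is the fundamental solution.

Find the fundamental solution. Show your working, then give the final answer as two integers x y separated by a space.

29 2

d=210: √d = [14; 2,28] (ℓ=2, even), read p_1/q_1
k=0  a_k=14  p_k/q_k = 14/1
k=1  a_k=2  p_k/q_k = 29/2
→ (29, 2).  Check: 29²=841, 210·2²=840, difference 1.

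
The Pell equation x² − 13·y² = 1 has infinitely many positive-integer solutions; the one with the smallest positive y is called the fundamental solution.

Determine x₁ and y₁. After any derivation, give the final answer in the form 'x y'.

649 180

[3; 1,1,1,1,6] for √13; ℓ=5 ⇒ convergent index 9
step 0: (3, 1)  from 3·(1,0) + (0,1)
step 1: (4, 1)  from 1·(3,1) + (1,0)
step 2: (7, 2)  from 1·(4,1) + (3,1)
…
step 5: (119, 33)  from 6·(18,5) + (11,3)
…
step 8: (393, 109)  from 1·(256,71) + (137,38)
step 9: (649, 180)  from 1·(393,109) + (256,71)
→ (649, 180).  Check: 649²=421201, 13·180²=421200, difference 1.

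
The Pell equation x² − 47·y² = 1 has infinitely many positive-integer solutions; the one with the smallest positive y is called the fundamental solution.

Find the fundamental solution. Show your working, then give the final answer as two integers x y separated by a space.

√47 → a₀=6, period (1,5,1,12); ℓ=4 even so k=3
k=0  a_k=6  p_k/q_k = 6/1
…
k=2  a_k=5  p_k/q_k = 41/6
k=3  a_k=1  p_k/q_k = 48/7
(x₁, y₁) = (48, 7);  48² − 47·7² = 1 ✓

48 7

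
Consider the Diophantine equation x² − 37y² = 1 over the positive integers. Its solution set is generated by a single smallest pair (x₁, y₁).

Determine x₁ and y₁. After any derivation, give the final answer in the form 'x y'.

73 12

√37 = [6; 12, …], period ℓ=1 (odd) → k=1
a_0=6:  p_0=6·1+0=6,  q_0=6·0+1=1
a_1=12:  p_1=12·6+1=73,  q_1=12·1+0=12
→ (73, 12).  Check: 73²=5329, 37·12²=5328, difference 1.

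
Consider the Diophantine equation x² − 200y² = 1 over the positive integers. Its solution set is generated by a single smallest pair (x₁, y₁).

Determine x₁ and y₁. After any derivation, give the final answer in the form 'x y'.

99 7

√200 = [14; 7,28, …], period ℓ=2 (even) → k=1
i=0: a=14 ⇒ p=14, q=1
i=1: a=7 ⇒ p=99, q=7
fundamental: x₁=99, y₁=7  (since 9801 − 200·49 = 1)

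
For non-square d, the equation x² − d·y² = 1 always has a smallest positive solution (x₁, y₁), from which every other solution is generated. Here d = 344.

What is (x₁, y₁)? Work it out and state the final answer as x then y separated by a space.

10405 561

d=344: √d = [18; 1,1,4,1,3,1,4,1,1,36] (ℓ=10, even), read p_9/q_9
i=0: a=18 ⇒ p=18, q=1
i=1: a=1 ⇒ p=19, q=1
…
i=4: a=1 ⇒ p=204, q=11
i=5: a=3 ⇒ p=779, q=42
…
i=8: a=1 ⇒ p=5694, q=307
i=9: a=1 ⇒ p=10405, q=561
(x₁, y₁) = (10405, 561);  10405² − 344·561² = 1 ✓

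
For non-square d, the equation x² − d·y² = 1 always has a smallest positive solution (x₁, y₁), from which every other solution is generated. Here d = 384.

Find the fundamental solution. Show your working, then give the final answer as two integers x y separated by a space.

4801 245

√384 = [19; 1,1,2,9,2,1,1,38, …], period ℓ=8 (even) → k=7
a_0=19:  p_0=19·1+0=19,  q_0=19·0+1=1
a_1=1:  p_1=1·19+1=20,  q_1=1·1+0=1
a_2=1:  p_2=1·20+19=39,  q_2=1·1+1=2
…
a_5=2:  p_5=2·921+98=1940,  q_5=2·47+5=99
a_6=1:  p_6=1·1940+921=2861,  q_6=1·99+47=146
a_7=1:  p_7=1·2861+1940=4801,  q_7=1·146+99=245
→ (4801, 245).  Check: 4801²=23049601, 384·245²=23049600, difference 1.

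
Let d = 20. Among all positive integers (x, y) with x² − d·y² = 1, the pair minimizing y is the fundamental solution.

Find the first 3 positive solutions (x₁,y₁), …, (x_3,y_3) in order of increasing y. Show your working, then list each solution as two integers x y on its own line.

9 2
161 36
2889 646

√20 → a₀=4, period (2,8); ℓ=2 even so k=1
i=0: a=4 ⇒ p=4, q=1
i=1: a=2 ⇒ p=9, q=2
fundamental: x₁=9, y₁=2  (since 81 − 20·4 = 1)
n=2: (9,2)∘(9,2) = (9·9+20·2·2, 9·2+2·9) = (161,36)
n=3: (161,36)∘(9,2) = (9·161+20·2·36, 9·36+2·161) = (2889,646)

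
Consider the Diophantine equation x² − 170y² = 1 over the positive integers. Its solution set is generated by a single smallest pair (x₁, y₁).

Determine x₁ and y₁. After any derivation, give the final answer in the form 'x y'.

[13; 26] for √170; ℓ=1 ⇒ convergent index 1
i=0: a=13 ⇒ p=13, q=1
i=1: a=26 ⇒ p=339, q=26
fundamental: x₁=339, y₁=26  (since 114921 − 170·676 = 1)

339 26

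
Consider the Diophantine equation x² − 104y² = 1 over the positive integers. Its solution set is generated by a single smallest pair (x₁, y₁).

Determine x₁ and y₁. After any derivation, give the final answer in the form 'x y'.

51 5

√104 = [10; 5,20, …], period ℓ=2 (even) → k=1
k=0  a_k=10  p_k/q_k = 10/1
k=1  a_k=5  p_k/q_k = 51/5
fundamental: x₁=51, y₁=5  (since 2601 − 104·25 = 1)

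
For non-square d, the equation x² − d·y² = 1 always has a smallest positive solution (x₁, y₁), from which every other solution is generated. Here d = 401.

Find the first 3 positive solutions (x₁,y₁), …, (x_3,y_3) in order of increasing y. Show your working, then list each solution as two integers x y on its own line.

[20; 40] for √401; ℓ=1 ⇒ convergent index 1
i=0: a=20 ⇒ p=20, q=1
i=1: a=40 ⇒ p=801, q=40
→ (801, 40).  Check: 801²=641601, 401·40²=641600, difference 1.
k=2:  x_2 = 801·801+401·40·40 = 1283201,  y_2 = 801·40+40·801 = 64080
k=3:  x_3 = 801·1283201+401·40·64080 = 2055687201,  y_3 = 801·64080+40·1283201 = 102656120

801 40
1283201 64080
2055687201 102656120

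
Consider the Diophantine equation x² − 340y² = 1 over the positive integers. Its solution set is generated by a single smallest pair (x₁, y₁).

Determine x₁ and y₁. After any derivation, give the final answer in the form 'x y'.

√340 → a₀=18, period (2,3,1,1,1,…,3,2,36); ℓ=14 even so k=13
a_0=18:  p_0=18·1+0=18,  q_0=18·0+1=1
…
a_6=1:  p_6=1·461+295=756,  q_6=1·25+16=41
…
a_11=1:  p_11=1·21039+13774=34813,  q_11=1·1141+747=1888
a_12=3:  p_12=3·34813+21039=125478,  q_12=3·1888+1141=6805
a_13=2:  p_13=2·125478+34813=285769,  q_13=2·6805+1888=15498
fundamental: x₁=285769, y₁=15498  (since 81663921361 − 340·240188004 = 1)

285769 15498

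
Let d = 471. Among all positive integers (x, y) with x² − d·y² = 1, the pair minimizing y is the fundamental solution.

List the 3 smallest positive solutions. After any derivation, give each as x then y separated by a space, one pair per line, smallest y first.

7838695 361188
122890278606049 5662485139320
1926598824915678693415 88772987898323613612

[21; 1,2,2,1,3,…,2,1,42] for √471; ℓ=14 ⇒ convergent index 13
k=0  a_k=21  p_k/q_k = 21/1
…
k=3  a_k=2  p_k/q_k = 152/7
…
k=11  a_k=2  p_k/q_k = 2331742/107441
k=12  a_k=2  p_k/q_k = 5506953/253747
k=13  a_k=1  p_k/q_k = 7838695/361188
(x₁, y₁) = (7838695, 361188);  7838695² − 471·361188² = 1 ✓
k=2:  x_2 = 7838695·7838695+471·361188·361188 = 122890278606049,  y_2 = 7838695·361188+361188·7838695 = 5662485139320
k=3:  x_3 = 7838695·122890278606049+471·361188·5662485139320 = 1926598824915678693415,  y_3 = 7838695·5662485139320+361188·122890278606049 = 88772987898323613612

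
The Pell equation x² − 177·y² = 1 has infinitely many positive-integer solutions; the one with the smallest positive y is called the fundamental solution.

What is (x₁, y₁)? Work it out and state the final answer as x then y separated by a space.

[13; 3,3,2,8,2,3,3,26] for √177; ℓ=8 ⇒ convergent index 7
i=0: a=13 ⇒ p=13, q=1
…
i=2: a=3 ⇒ p=133, q=10
i=3: a=2 ⇒ p=306, q=23
…
i=6: a=3 ⇒ p=18985, q=1427
i=7: a=3 ⇒ p=62423, q=4692
fundamental: x₁=62423, y₁=4692  (since 3896630929 − 177·22014864 = 1)

62423 4692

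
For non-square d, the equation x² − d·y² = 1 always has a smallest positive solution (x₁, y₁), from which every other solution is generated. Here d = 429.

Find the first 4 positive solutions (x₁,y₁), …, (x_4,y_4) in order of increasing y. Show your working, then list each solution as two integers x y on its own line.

√429 → a₀=20, period (1,2,2,9,1,12,1,9,2,2,1,40); ℓ=12 even so k=11
i=0: a=20 ⇒ p=20, q=1
i=1: a=1 ⇒ p=21, q=1
i=2: a=2 ⇒ p=62, q=3
…
i=5: a=1 ⇒ p=1512, q=73
…
i=8: a=9 ⇒ p=208718, q=10077
…
i=10: a=2 ⇒ p=1085636, q=52415
i=11: a=1 ⇒ p=1524095, q=73584
(x₁, y₁) = (1524095, 73584);  1524095² − 429·73584² = 1 ✓
(1524095+73584√429)^2 = 4645731138049 + 224298012960√429
(1524095+73584√429)^3 = 14161071197688057215 + 683702960124468816√429
(1524095+73584√429)^4 = 43165635614076113391052801 + 2084056526021580302230080√429

1524095 73584
4645731138049 224298012960
14161071197688057215 683702960124468816
43165635614076113391052801 2084056526021580302230080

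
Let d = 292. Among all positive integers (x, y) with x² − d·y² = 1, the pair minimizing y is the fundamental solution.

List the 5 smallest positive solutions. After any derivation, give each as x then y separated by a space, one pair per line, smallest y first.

2281249 133500
10408194000001 609093483000
47487364308614281249 2778987798000400500
216661004683313632776000001 12679126270400622186966000
988515400545561595548925838281249 57848488250447518938990000667500

d=292: √d = [17; 11,2,1,3,8,3,1,2,11,34] (ℓ=10, even), read p_9/q_9
a_0=17:  p_0=17·1+0=17,  q_0=17·0+1=1
a_1=11:  p_1=11·17+1=188,  q_1=11·1+0=11
a_2=2:  p_2=2·188+17=393,  q_2=2·11+1=23
a_3=1:  p_3=1·393+188=581,  q_3=1·23+11=34
…
a_5=8:  p_5=8·2136+581=17669,  q_5=8·125+34=1034
a_6=3:  p_6=3·17669+2136=55143,  q_6=3·1034+125=3227
a_7=1:  p_7=1·55143+17669=72812,  q_7=1·3227+1034=4261
a_8=2:  p_8=2·72812+55143=200767,  q_8=2·4261+3227=11749
a_9=11:  p_9=11·200767+72812=2281249,  q_9=11·11749+4261=133500
(x₁, y₁) = (2281249, 133500);  2281249² − 292·133500² = 1 ✓
(x_2, y_2) = (2281249·2281249 + 292·133500·133500, 2281249·133500 + 133500·2281249) = (10408194000001, 609093483000)
(x_3, y_3) = (2281249·10408194000001 + 292·133500·609093483000, 2281249·609093483000 + 133500·10408194000001) = (47487364308614281249, 2778987798000400500)
(x_4, y_4) = (2281249·47487364308614281249 + 292·133500·2778987798000400500, 2281249·2778987798000400500 + 133500·47487364308614281249) = (216661004683313632776000001, 12679126270400622186966000)
(x_5, y_5) = (2281249·216661004683313632776000001 + 292·133500·12679126270400622186966000, 2281249·12679126270400622186966000 + 133500·216661004683313632776000001) = (988515400545561595548925838281249, 57848488250447518938990000667500)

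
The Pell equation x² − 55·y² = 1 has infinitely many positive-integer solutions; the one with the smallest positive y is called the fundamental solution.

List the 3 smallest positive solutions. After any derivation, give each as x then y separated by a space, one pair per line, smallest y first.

89 12
15841 2136
2819609 380196

d=55: √d = [7; 2,2,2,14] (ℓ=4, even), read p_3/q_3
k=0  a_k=7  p_k/q_k = 7/1
k=1  a_k=2  p_k/q_k = 15/2
k=2  a_k=2  p_k/q_k = 37/5
k=3  a_k=2  p_k/q_k = 89/12
fundamental: x₁=89, y₁=12  (since 7921 − 55·144 = 1)
k=2:  x_2 = 89·89+55·12·12 = 15841,  y_2 = 89·12+12·89 = 2136
k=3:  x_3 = 89·15841+55·12·2136 = 2819609,  y_3 = 89·2136+12·15841 = 380196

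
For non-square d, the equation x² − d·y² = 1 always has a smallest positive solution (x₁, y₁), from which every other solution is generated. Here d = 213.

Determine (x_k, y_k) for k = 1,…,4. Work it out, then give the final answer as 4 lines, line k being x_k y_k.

d=213: √d = [14; 1,1,2,6,1,8,1,6,2,1,1,28] (ℓ=12, even), read p_11/q_11
i=0: a=14 ⇒ p=14, q=1
i=1: a=1 ⇒ p=15, q=1
i=2: a=1 ⇒ p=29, q=2
i=3: a=2 ⇒ p=73, q=5
…
i=8: a=6 ⇒ p=36749, q=2518
…
i=10: a=1 ⇒ p=115574, q=7919
i=11: a=1 ⇒ p=194399, q=13320
fundamental: x₁=194399, y₁=13320  (since 37790971201 − 213·177422400 = 1)
k=2:  x_2 = 194399·194399+213·13320·13320 = 75581942401,  y_2 = 194399·13320+13320·194399 = 5178789360
k=3:  x_3 = 194399·75581942401+213·13320·5178789360 = 29386108041429599,  y_3 = 194399·5178789360+13320·75581942401 = 2013502945575960
k=4:  x_4 = 194399·29386108041429599+213·13320·2013502945575960 = 11425260034216163289601,  y_4 = 194399·2013502945575960+13320·29386108041429599 = 782845918228863306720

194399 13320
75581942401 5178789360
29386108041429599 2013502945575960
11425260034216163289601 782845918228863306720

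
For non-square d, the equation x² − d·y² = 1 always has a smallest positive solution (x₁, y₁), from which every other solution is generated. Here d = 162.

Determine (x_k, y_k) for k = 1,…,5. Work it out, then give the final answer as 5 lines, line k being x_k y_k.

d=162: √d = [12; 1,2,1,2,12,2,1,2,1,24] (ℓ=10, even), read p_9/q_9
a_0=12:  p_0=12·1+0=12,  q_0=12·0+1=1
…
a_3=1:  p_3=1·38+13=51,  q_3=1·3+1=4
…
a_8=2:  p_8=2·5333+3602=14268,  q_8=2·419+283=1121
a_9=1:  p_9=1·14268+5333=19601,  q_9=1·1121+419=1540
→ (19601, 1540).  Check: 19601²=384199201, 162·1540²=384199200, difference 1.
(19601+1540√162)^2 = 768398401 + 60371080√162
(19601+1540√162)^3 = 30122754096401 + 2366667076620√162
(19601+1540√162)^4 = 1180872205318713601 + 92778082677286160√162
(19601+1540√162)^5 = 46292552162781456490001 + 3637086394748304967700√162

19601 1540
768398401 60371080
30122754096401 2366667076620
1180872205318713601 92778082677286160
46292552162781456490001 3637086394748304967700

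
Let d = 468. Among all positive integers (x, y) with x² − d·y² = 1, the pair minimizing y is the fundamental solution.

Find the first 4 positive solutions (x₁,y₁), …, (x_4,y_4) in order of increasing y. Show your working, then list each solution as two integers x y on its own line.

√468 = [21; 1,1,1,2,1,1,1,42, …], period ℓ=8 (even) → k=7
i=0: a=21 ⇒ p=21, q=1
…
i=2: a=1 ⇒ p=43, q=2
…
i=6: a=1 ⇒ p=411, q=19
i=7: a=1 ⇒ p=649, q=30
fundamental: x₁=649, y₁=30  (since 421201 − 468·900 = 1)
(x_2, y_2) = (649·649 + 468·30·30, 649·30 + 30·649) = (842401, 38940)
(x_3, y_3) = (649·842401 + 468·30·38940, 649·38940 + 30·842401) = (1093435849, 50544090)
(x_4, y_4) = (649·1093435849 + 468·30·50544090, 649·50544090 + 30·1093435849) = (1419278889601, 65606189880)

649 30
842401 38940
1093435849 50544090
1419278889601 65606189880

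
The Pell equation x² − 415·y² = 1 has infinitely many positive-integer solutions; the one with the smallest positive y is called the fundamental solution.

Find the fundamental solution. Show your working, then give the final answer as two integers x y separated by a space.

√415 = [20; 2,1,2,4,6,…,1,2,40, …], period ℓ=16 (even) → k=15
i=0: a=20 ⇒ p=20, q=1
…
i=4: a=4 ⇒ p=713, q=35
…
i=14: a=1 ⇒ p=6841255, q=335824
i=15: a=2 ⇒ p=18412804, q=903849
fundamental: x₁=18412804, y₁=903849  (since 339031351142416 − 415·816943014801 = 1)

18412804 903849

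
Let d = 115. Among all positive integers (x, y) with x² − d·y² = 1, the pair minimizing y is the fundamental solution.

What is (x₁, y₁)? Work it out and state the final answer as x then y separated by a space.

1126 105

[10; 1,2,1,1,1,1,1,2,1,20] for √115; ℓ=10 ⇒ convergent index 9
step 0: (10, 1)  from 10·(1,0) + (0,1)
step 1: (11, 1)  from 1·(10,1) + (1,0)
step 2: (32, 3)  from 2·(11,1) + (10,1)
step 3: (43, 4)  from 1·(32,3) + (11,1)
step 4: (75, 7)  from 1·(43,4) + (32,3)
step 5: (118, 11)  from 1·(75,7) + (43,4)
…
step 8: (815, 76)  from 2·(311,29) + (193,18)
step 9: (1126, 105)  from 1·(815,76) + (311,29)
fundamental: x₁=1126, y₁=105  (since 1267876 − 115·11025 = 1)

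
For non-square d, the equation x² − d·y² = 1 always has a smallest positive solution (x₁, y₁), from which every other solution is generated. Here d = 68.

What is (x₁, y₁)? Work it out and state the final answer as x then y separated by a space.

33 4

√68 → a₀=8, period (4,16); ℓ=2 even so k=1
a_0=8:  p_0=8·1+0=8,  q_0=8·0+1=1
a_1=4:  p_1=4·8+1=33,  q_1=4·1+0=4
(x₁, y₁) = (33, 4);  33² − 68·4² = 1 ✓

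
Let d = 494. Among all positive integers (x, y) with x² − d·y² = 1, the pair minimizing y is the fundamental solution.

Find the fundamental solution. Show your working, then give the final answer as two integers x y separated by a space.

√494 → a₀=22, period (4,2,2,1,2,1,2,2,4,44); ℓ=10 even so k=9
i=0: a=22 ⇒ p=22, q=1
…
i=4: a=1 ⇒ p=689, q=31
i=5: a=2 ⇒ p=1867, q=84
i=6: a=1 ⇒ p=2556, q=115
…
i=8: a=2 ⇒ p=16514, q=743
i=9: a=4 ⇒ p=73035, q=3286
fundamental: x₁=73035, y₁=3286  (since 5334111225 − 494·10797796 = 1)

73035 3286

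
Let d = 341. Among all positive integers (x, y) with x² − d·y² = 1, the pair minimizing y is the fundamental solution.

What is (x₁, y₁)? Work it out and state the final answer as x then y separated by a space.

10626551 575460

[18; 2,6,1,8,2,…,6,2,36] for √341; ℓ=14 ⇒ convergent index 13
k=0  a_k=18  p_k/q_k = 18/1
k=1  a_k=2  p_k/q_k = 37/2
…
k=5  a_k=2  p_k/q_k = 5189/281
…
k=8  a_k=1  p_k/q_k = 28124/1523
k=9  a_k=2  p_k/q_k = 76727/4155
k=10  a_k=8  p_k/q_k = 641940/34763
…
k=12  a_k=6  p_k/q_k = 4953942/268271
k=13  a_k=2  p_k/q_k = 10626551/575460
→ (10626551, 575460).  Check: 10626551²=112923586155601, 341·575460²=112923586155600, difference 1.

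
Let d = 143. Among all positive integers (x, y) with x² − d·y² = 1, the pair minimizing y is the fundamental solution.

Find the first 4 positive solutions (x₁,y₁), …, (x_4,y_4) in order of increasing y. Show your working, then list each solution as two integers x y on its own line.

12 1
287 24
6876 575
164737 13776

[11; 1,22] for √143; ℓ=2 ⇒ convergent index 1
i=0: a=11 ⇒ p=11, q=1
i=1: a=1 ⇒ p=12, q=1
(x₁, y₁) = (12, 1);  12² − 143·1² = 1 ✓
n=2: (12,1)∘(12,1) = (12·12+143·1·1, 12·1+1·12) = (287,24)
n=3: (287,24)∘(12,1) = (12·287+143·1·24, 12·24+1·287) = (6876,575)
n=4: (6876,575)∘(12,1) = (12·6876+143·1·575, 12·575+1·6876) = (164737,13776)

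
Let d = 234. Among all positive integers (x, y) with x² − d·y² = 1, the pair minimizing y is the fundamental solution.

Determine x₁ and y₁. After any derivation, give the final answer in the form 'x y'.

5201 340

√234 = [15; 3,2,1,2,1,2,3,30, …], period ℓ=8 (even) → k=7
i=0: a=15 ⇒ p=15, q=1
i=1: a=3 ⇒ p=46, q=3
i=2: a=2 ⇒ p=107, q=7
…
i=4: a=2 ⇒ p=413, q=27
i=5: a=1 ⇒ p=566, q=37
i=6: a=2 ⇒ p=1545, q=101
i=7: a=3 ⇒ p=5201, q=340
→ (5201, 340).  Check: 5201²=27050401, 234·340²=27050400, difference 1.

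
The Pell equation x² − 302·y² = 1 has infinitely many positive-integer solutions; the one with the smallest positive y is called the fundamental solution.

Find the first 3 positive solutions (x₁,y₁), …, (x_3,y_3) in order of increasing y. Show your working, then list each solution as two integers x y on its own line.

4276623 246092
36579008568257 2104885414632
312869258720405635599 18003602753159249380

√302 = [17; 2,1,1,1,4,…,1,2,34, …], period ℓ=16 (even) → k=15
k=0  a_k=17  p_k/q_k = 17/1
…
k=4  a_k=1  p_k/q_k = 139/8
…
k=7  a_k=1  p_k/q_k = 2068/119
…
k=10  a_k=2  p_k/q_k = 107675/6196
…
k=14  a_k=1  p_k/q_k = 1617193/93059
k=15  a_k=2  p_k/q_k = 4276623/246092
(x₁, y₁) = (4276623, 246092);  4276623² − 302·246092² = 1 ✓
k=2:  x_2 = 4276623·4276623+302·246092·246092 = 36579008568257,  y_2 = 4276623·246092+246092·4276623 = 2104885414632
k=3:  x_3 = 4276623·36579008568257+302·246092·2104885414632 = 312869258720405635599,  y_3 = 4276623·2104885414632+246092·36579008568257 = 18003602753159249380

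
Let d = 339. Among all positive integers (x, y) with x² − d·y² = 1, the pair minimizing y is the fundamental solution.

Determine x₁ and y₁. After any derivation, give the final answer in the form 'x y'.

97970 5321

√339 = [18; 2,2,2,1,17,1,2,2,2,36, …], period ℓ=10 (even) → k=9
k=0  a_k=18  p_k/q_k = 18/1
k=1  a_k=2  p_k/q_k = 37/2
…
k=3  a_k=2  p_k/q_k = 221/12
…
k=5  a_k=17  p_k/q_k = 5542/301
k=6  a_k=1  p_k/q_k = 5855/318
…
k=8  a_k=2  p_k/q_k = 40359/2192
k=9  a_k=2  p_k/q_k = 97970/5321
(x₁, y₁) = (97970, 5321);  97970² − 339·5321² = 1 ✓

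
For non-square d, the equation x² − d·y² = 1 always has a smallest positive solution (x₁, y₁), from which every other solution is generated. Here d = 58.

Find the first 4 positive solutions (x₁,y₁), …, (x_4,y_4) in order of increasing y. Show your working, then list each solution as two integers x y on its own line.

√58 = [7; 1,1,1,1,1,1,14, …], period ℓ=7 (odd) → k=13
i=0: a=7 ⇒ p=7, q=1
i=1: a=1 ⇒ p=8, q=1
i=2: a=1 ⇒ p=15, q=2
i=3: a=1 ⇒ p=23, q=3
i=4: a=1 ⇒ p=38, q=5
…
i=9: a=1 ⇒ p=2993, q=393
…
i=11: a=1 ⇒ p=7532, q=989
i=12: a=1 ⇒ p=12071, q=1585
i=13: a=1 ⇒ p=19603, q=2574
→ (19603, 2574).  Check: 19603²=384277609, 58·2574²=384277608, difference 1.
k=2:  x_2 = 19603·19603+58·2574·2574 = 768555217,  y_2 = 19603·2574+2574·19603 = 100916244
k=3:  x_3 = 19603·768555217+58·2574·100916244 = 30131975818099,  y_3 = 19603·100916244+2574·768555217 = 3956522259690
k=4:  x_4 = 19603·30131975818099+58·2574·3956522259690 = 1181354243155834177,  y_4 = 19603·3956522259690+2574·30131975818099 = 155119411612489896

19603 2574
768555217 100916244
30131975818099 3956522259690
1181354243155834177 155119411612489896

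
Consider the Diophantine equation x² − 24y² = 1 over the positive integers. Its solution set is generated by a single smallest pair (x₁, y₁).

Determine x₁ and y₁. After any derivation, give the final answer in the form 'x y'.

5 1

[4; 1,8] for √24; ℓ=2 ⇒ convergent index 1
a_0=4:  p_0=4·1+0=4,  q_0=4·0+1=1
a_1=1:  p_1=1·4+1=5,  q_1=1·1+0=1
fundamental: x₁=5, y₁=1  (since 25 − 24·1 = 1)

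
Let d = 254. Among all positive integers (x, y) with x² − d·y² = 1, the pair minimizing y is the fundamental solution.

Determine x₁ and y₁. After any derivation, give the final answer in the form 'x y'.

255 16

[15; 1,14,1,30] for √254; ℓ=4 ⇒ convergent index 3
a_0=15:  p_0=15·1+0=15,  q_0=15·0+1=1
a_1=1:  p_1=1·15+1=16,  q_1=1·1+0=1
a_2=14:  p_2=14·16+15=239,  q_2=14·1+1=15
a_3=1:  p_3=1·239+16=255,  q_3=1·15+1=16
→ (255, 16).  Check: 255²=65025, 254·16²=65024, difference 1.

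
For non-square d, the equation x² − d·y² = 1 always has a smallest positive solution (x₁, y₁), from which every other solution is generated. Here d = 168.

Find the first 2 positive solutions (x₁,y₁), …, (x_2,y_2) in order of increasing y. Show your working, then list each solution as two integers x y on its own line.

√168 = [12; 1,24, …], period ℓ=2 (even) → k=1
a_0=12:  p_0=12·1+0=12,  q_0=12·0+1=1
a_1=1:  p_1=1·12+1=13,  q_1=1·1+0=1
(x₁, y₁) = (13, 1);  13² − 168·1² = 1 ✓
k=2:  x_2 = 13·13+168·1·1 = 337,  y_2 = 13·1+1·13 = 26

13 1
337 26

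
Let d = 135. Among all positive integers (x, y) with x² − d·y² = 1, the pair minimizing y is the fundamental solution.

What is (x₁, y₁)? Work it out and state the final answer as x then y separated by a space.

244 21

[11; 1,1,1,1,1,1,1,22] for √135; ℓ=8 ⇒ convergent index 7
a_0=11:  p_0=11·1+0=11,  q_0=11·0+1=1
…
a_3=1:  p_3=1·23+12=35,  q_3=1·2+1=3
…
a_5=1:  p_5=1·58+35=93,  q_5=1·5+3=8
a_6=1:  p_6=1·93+58=151,  q_6=1·8+5=13
a_7=1:  p_7=1·151+93=244,  q_7=1·13+8=21
(x₁, y₁) = (244, 21);  244² − 135·21² = 1 ✓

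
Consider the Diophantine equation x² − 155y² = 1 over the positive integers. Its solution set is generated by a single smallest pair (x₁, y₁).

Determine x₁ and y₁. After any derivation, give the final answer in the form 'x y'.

√155 → a₀=12, period (2,4,2,24); ℓ=4 even so k=3
step 0: (12, 1)  from 12·(1,0) + (0,1)
…
step 2: (112, 9)  from 4·(25,2) + (12,1)
step 3: (249, 20)  from 2·(112,9) + (25,2)
(x₁, y₁) = (249, 20);  249² − 155·20² = 1 ✓

249 20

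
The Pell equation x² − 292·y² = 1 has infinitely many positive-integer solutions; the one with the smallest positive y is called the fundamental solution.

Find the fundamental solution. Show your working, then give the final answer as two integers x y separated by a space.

[17; 11,2,1,3,8,3,1,2,11,34] for √292; ℓ=10 ⇒ convergent index 9
step 0: (17, 1)  from 17·(1,0) + (0,1)
…
step 4: (2136, 125)  from 3·(581,34) + (393,23)
…
step 8: (200767, 11749)  from 2·(72812,4261) + (55143,3227)
step 9: (2281249, 133500)  from 11·(200767,11749) + (72812,4261)
→ (2281249, 133500).  Check: 2281249²=5204097000001, 292·133500²=5204097000000, difference 1.

2281249 133500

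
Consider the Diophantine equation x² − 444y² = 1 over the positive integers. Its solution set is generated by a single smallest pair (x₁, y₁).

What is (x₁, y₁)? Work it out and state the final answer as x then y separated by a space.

295 14

√444 → a₀=21, period (14,42); ℓ=2 even so k=1
i=0: a=21 ⇒ p=21, q=1
i=1: a=14 ⇒ p=295, q=14
→ (295, 14).  Check: 295²=87025, 444·14²=87024, difference 1.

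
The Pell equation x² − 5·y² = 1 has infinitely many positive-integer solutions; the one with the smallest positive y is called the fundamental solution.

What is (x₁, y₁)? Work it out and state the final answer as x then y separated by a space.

d=5: √d = [2; 4] (ℓ=1, odd), read p_1/q_1
k=0  a_k=2  p_k/q_k = 2/1
k=1  a_k=4  p_k/q_k = 9/4
fundamental: x₁=9, y₁=4  (since 81 − 5·16 = 1)

9 4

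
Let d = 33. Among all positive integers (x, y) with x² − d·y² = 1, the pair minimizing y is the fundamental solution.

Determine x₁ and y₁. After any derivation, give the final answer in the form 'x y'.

d=33: √d = [5; 1,2,1,10] (ℓ=4, even), read p_3/q_3
a_0=5:  p_0=5·1+0=5,  q_0=5·0+1=1
…
a_2=2:  p_2=2·6+5=17,  q_2=2·1+1=3
a_3=1:  p_3=1·17+6=23,  q_3=1·3+1=4
(x₁, y₁) = (23, 4);  23² − 33·4² = 1 ✓

23 4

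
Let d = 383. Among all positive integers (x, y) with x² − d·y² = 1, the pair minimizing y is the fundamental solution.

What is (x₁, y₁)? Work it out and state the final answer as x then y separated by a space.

18768 959

√383 → a₀=19, period (1,1,3,19,3,1,1,38); ℓ=8 even so k=7
k=0  a_k=19  p_k/q_k = 19/1
k=1  a_k=1  p_k/q_k = 20/1
k=2  a_k=1  p_k/q_k = 39/2
k=3  a_k=3  p_k/q_k = 137/7
k=4  a_k=19  p_k/q_k = 2642/135
k=5  a_k=3  p_k/q_k = 8063/412
k=6  a_k=1  p_k/q_k = 10705/547
k=7  a_k=1  p_k/q_k = 18768/959
(x₁, y₁) = (18768, 959);  18768² − 383·959² = 1 ✓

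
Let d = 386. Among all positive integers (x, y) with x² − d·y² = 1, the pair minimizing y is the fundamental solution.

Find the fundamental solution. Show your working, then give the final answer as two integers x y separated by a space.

d=386: √d = [19; 1,1,1,4,1,18,1,4,1,1,1,38] (ℓ=12, even), read p_11/q_11
k=0  a_k=19  p_k/q_k = 19/1
k=1  a_k=1  p_k/q_k = 20/1
k=2  a_k=1  p_k/q_k = 39/2
…
k=7  a_k=1  p_k/q_k = 6621/337
…
k=9  a_k=1  p_k/q_k = 39392/2005
k=10  a_k=1  p_k/q_k = 72163/3673
k=11  a_k=1  p_k/q_k = 111555/5678
→ (111555, 5678).  Check: 111555²=12444518025, 386·5678²=12444518024, difference 1.

111555 5678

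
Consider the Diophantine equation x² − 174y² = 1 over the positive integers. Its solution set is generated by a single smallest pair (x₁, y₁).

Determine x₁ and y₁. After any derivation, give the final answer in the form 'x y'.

√174 → a₀=13, period (5,4,5,26); ℓ=4 even so k=3
a_0=13:  p_0=13·1+0=13,  q_0=13·0+1=1
a_1=5:  p_1=5·13+1=66,  q_1=5·1+0=5
a_2=4:  p_2=4·66+13=277,  q_2=4·5+1=21
a_3=5:  p_3=5·277+66=1451,  q_3=5·21+5=110
fundamental: x₁=1451, y₁=110  (since 2105401 − 174·12100 = 1)

1451 110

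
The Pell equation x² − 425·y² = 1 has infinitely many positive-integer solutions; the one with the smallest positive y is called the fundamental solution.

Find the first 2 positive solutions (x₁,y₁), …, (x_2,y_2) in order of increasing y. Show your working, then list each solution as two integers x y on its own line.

143649 6968
41270070401 2001892464

[20; 1,1,1,1,1,1,40] for √425; ℓ=7 ⇒ convergent index 13
a_0=20:  p_0=20·1+0=20,  q_0=20·0+1=1
…
a_2=1:  p_2=1·21+20=41,  q_2=1·1+1=2
…
a_5=1:  p_5=1·103+62=165,  q_5=1·5+3=8
…
a_8=1:  p_8=1·10885+268=11153,  q_8=1·528+13=541
a_9=1:  p_9=1·11153+10885=22038,  q_9=1·541+528=1069
…
a_11=1:  p_11=1·33191+22038=55229,  q_11=1·1610+1069=2679
a_12=1:  p_12=1·55229+33191=88420,  q_12=1·2679+1610=4289
a_13=1:  p_13=1·88420+55229=143649,  q_13=1·4289+2679=6968
→ (143649, 6968).  Check: 143649²=20635035201, 425·6968²=20635035200, difference 1.
k=2:  x_2 = 143649·143649+425·6968·6968 = 41270070401,  y_2 = 143649·6968+6968·143649 = 2001892464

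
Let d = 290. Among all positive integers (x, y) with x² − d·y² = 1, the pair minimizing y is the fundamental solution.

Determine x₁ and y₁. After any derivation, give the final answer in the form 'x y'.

579 34

√290 → a₀=17, period (34); ℓ=1 odd so k=1
a_0=17:  p_0=17·1+0=17,  q_0=17·0+1=1
a_1=34:  p_1=34·17+1=579,  q_1=34·1+0=34
fundamental: x₁=579, y₁=34  (since 335241 − 290·1156 = 1)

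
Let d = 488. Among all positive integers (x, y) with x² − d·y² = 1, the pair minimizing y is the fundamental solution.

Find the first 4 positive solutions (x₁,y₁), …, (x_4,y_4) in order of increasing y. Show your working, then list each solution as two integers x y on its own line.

√488 → a₀=22, period (11,44); ℓ=2 even so k=1
a_0=22:  p_0=22·1+0=22,  q_0=22·0+1=1
a_1=11:  p_1=11·22+1=243,  q_1=11·1+0=11
(x₁, y₁) = (243, 11);  243² − 488·11² = 1 ✓
k=2:  x_2 = 243·243+488·11·11 = 118097,  y_2 = 243·11+11·243 = 5346
k=3:  x_3 = 243·118097+488·11·5346 = 57394899,  y_3 = 243·5346+11·118097 = 2598145
k=4:  x_4 = 243·57394899+488·11·2598145 = 27893802817,  y_4 = 243·2598145+11·57394899 = 1262693124

243 11
118097 5346
57394899 2598145
27893802817 1262693124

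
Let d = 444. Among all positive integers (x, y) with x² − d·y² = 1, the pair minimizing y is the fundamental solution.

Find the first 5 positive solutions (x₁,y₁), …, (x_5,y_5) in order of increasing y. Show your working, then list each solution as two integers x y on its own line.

d=444: √d = [21; 14,42] (ℓ=2, even), read p_1/q_1
i=0: a=21 ⇒ p=21, q=1
i=1: a=14 ⇒ p=295, q=14
→ (295, 14).  Check: 295²=87025, 444·14²=87024, difference 1.
(295+14√444)^2 = 174049 + 8260√444
(295+14√444)^3 = 102688615 + 4873386√444
(295+14√444)^4 = 60586108801 + 2875289480√444
(295+14√444)^5 = 35745701503975 + 1696415919814√444

295 14
174049 8260
102688615 4873386
60586108801 2875289480
35745701503975 1696415919814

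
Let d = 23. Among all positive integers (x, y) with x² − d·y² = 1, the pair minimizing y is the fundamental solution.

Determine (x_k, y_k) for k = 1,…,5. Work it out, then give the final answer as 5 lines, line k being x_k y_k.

√23 → a₀=4, period (1,3,1,8); ℓ=4 even so k=3
step 0: (4, 1)  from 4·(1,0) + (0,1)
step 1: (5, 1)  from 1·(4,1) + (1,0)
step 2: (19, 4)  from 3·(5,1) + (4,1)
step 3: (24, 5)  from 1·(19,4) + (5,1)
(x₁, y₁) = (24, 5);  24² − 23·5² = 1 ✓
(24+5√23)^2 = 1151 + 240√23
(24+5√23)^3 = 55224 + 11515√23
(24+5√23)^4 = 2649601 + 552480√23
(24+5√23)^5 = 127125624 + 26507525√23

24 5
1151 240
55224 11515
2649601 552480
127125624 26507525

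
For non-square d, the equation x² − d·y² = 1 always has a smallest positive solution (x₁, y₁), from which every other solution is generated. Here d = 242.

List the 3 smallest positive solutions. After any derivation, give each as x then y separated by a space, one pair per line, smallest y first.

19601 1260
768398401 49394520
30122754096401 1936363971780

√242 = [15; 1,1,3,1,14,1,3,1,1,30, …], period ℓ=10 (even) → k=9
a_0=15:  p_0=15·1+0=15,  q_0=15·0+1=1
a_1=1:  p_1=1·15+1=16,  q_1=1·1+0=1
…
a_3=3:  p_3=3·31+16=109,  q_3=3·2+1=7
a_4=1:  p_4=1·109+31=140,  q_4=1·7+2=9
…
a_6=1:  p_6=1·2069+140=2209,  q_6=1·133+9=142
…
a_8=1:  p_8=1·8696+2209=10905,  q_8=1·559+142=701
a_9=1:  p_9=1·10905+8696=19601,  q_9=1·701+559=1260
fundamental: x₁=19601, y₁=1260  (since 384199201 − 242·1587600 = 1)
n=2: (19601,1260)∘(19601,1260) = (19601·19601+242·1260·1260, 19601·1260+1260·19601) = (768398401,49394520)
n=3: (768398401,49394520)∘(19601,1260) = (19601·768398401+242·1260·49394520, 19601·49394520+1260·768398401) = (30122754096401,1936363971780)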